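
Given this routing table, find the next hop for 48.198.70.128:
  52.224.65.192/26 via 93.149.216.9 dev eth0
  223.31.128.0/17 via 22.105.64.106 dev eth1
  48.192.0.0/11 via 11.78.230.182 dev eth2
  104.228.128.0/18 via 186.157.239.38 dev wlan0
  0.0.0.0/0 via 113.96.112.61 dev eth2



Longest prefix match for 48.198.70.128:
  /26 52.224.65.192: no
  /17 223.31.128.0: no
  /11 48.192.0.0: MATCH
  /18 104.228.128.0: no
  /0 0.0.0.0: MATCH
Selected: next-hop 11.78.230.182 via eth2 (matched /11)


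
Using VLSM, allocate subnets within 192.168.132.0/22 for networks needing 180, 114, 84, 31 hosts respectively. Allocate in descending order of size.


180 hosts -> /24 (254 usable): 192.168.132.0/24
114 hosts -> /25 (126 usable): 192.168.133.0/25
84 hosts -> /25 (126 usable): 192.168.133.128/25
31 hosts -> /26 (62 usable): 192.168.134.0/26
Allocation: 192.168.132.0/24 (180 hosts, 254 usable); 192.168.133.0/25 (114 hosts, 126 usable); 192.168.133.128/25 (84 hosts, 126 usable); 192.168.134.0/26 (31 hosts, 62 usable)


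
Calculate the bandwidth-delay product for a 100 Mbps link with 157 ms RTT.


BDP = bandwidth * RTT
= 100 Mbps * 157 ms
= 100 * 1e6 * 157 / 1000 bits
= 15700000 bits
= 1962500 bytes
= 1916.5039 KB
BDP = 15700000 bits (1962500 bytes)


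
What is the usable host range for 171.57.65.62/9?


Network: 171.0.0.0
Broadcast: 171.127.255.255
First usable = network + 1
Last usable = broadcast - 1
Range: 171.0.0.1 to 171.127.255.254


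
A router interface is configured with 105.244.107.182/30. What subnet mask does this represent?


/30 means 30 network bits, 2 host bits
Binary: 11111111111111111111111111111100
Mask: 255.255.255.252


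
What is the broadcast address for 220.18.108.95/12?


Network: 220.16.0.0/12
Host bits = 20
Set all host bits to 1:
Broadcast: 220.31.255.255


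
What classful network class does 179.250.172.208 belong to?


First octet: 179
Binary: 10110011
10xxxxxx -> Class B (128-191)
Class B, default mask 255.255.0.0 (/16)


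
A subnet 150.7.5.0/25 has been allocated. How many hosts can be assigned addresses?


Host bits = 32 - 25 = 7
Total addresses = 2^7 = 128
Usable = total - 2 (network and broadcast)
Usable hosts: 126


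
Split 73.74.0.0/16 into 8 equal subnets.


New prefix = 16 + 3 = 19
Each subnet has 8192 addresses
  73.74.0.0/19
  73.74.32.0/19
  73.74.64.0/19
  73.74.96.0/19
  73.74.128.0/19
  73.74.160.0/19
  73.74.192.0/19
  73.74.224.0/19
Subnets: 73.74.0.0/19, 73.74.32.0/19, 73.74.64.0/19, 73.74.96.0/19, 73.74.128.0/19, 73.74.160.0/19, 73.74.192.0/19, 73.74.224.0/19


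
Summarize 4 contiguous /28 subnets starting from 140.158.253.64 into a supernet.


Original prefix: /28
Number of subnets: 4 = 2^2
New prefix = 28 - 2 = 26
Supernet: 140.158.253.64/26


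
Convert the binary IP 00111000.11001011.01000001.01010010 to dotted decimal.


00111000 = 56
11001011 = 203
01000001 = 65
01010010 = 82
IP: 56.203.65.82


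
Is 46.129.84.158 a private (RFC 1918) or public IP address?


RFC 1918 private ranges:
  10.0.0.0/8 (10.0.0.0 - 10.255.255.255)
  172.16.0.0/12 (172.16.0.0 - 172.31.255.255)
  192.168.0.0/16 (192.168.0.0 - 192.168.255.255)
Public (not in any RFC 1918 range)


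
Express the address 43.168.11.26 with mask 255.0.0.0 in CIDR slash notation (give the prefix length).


Binary: 11111111.00000000.00000000.00000000
Count leading 1s
Prefix: /8


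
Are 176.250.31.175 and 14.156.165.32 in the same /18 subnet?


Mask: 255.255.192.0
176.250.31.175 AND mask = 176.250.0.0
14.156.165.32 AND mask = 14.156.128.0
No, different subnets (176.250.0.0 vs 14.156.128.0)


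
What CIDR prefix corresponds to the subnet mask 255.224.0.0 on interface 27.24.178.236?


Binary: 11111111.11100000.00000000.00000000
Count leading 1s
Prefix: /11


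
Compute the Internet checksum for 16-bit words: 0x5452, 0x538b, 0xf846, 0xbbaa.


Sum all words (with carry folding):
+ 0x5452 = 0x5452
+ 0x538b = 0xa7dd
+ 0xf846 = 0xa024
+ 0xbbaa = 0x5bcf
One's complement: ~0x5bcf
Checksum = 0xa430


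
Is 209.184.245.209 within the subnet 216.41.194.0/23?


Subnet network: 216.41.194.0
Test IP AND mask: 209.184.244.0
No, 209.184.245.209 is not in 216.41.194.0/23


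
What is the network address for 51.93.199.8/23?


IP:   00110011.01011101.11000111.00001000
Mask: 11111111.11111111.11111110.00000000
AND operation:
Net:  00110011.01011101.11000110.00000000
Network: 51.93.198.0/23


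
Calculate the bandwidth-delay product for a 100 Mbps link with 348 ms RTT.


BDP = bandwidth * RTT
= 100 Mbps * 348 ms
= 100 * 1e6 * 348 / 1000 bits
= 34800000 bits
= 4350000 bytes
= 4248.0469 KB
BDP = 34800000 bits (4350000 bytes)


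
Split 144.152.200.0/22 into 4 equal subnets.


New prefix = 22 + 2 = 24
Each subnet has 256 addresses
  144.152.200.0/24
  144.152.201.0/24
  144.152.202.0/24
  144.152.203.0/24
Subnets: 144.152.200.0/24, 144.152.201.0/24, 144.152.202.0/24, 144.152.203.0/24


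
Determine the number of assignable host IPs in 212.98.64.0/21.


Host bits = 32 - 21 = 11
Total addresses = 2^11 = 2048
Usable = total - 2 (network and broadcast)
Usable hosts: 2046


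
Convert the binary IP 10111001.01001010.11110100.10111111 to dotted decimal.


10111001 = 185
01001010 = 74
11110100 = 244
10111111 = 191
IP: 185.74.244.191


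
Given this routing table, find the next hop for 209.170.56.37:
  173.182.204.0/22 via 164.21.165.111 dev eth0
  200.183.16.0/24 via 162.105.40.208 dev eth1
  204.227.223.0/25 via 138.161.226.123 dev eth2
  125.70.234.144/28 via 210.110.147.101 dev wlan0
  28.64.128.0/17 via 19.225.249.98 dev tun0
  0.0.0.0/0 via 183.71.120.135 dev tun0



Longest prefix match for 209.170.56.37:
  /22 173.182.204.0: no
  /24 200.183.16.0: no
  /25 204.227.223.0: no
  /28 125.70.234.144: no
  /17 28.64.128.0: no
  /0 0.0.0.0: MATCH
Selected: next-hop 183.71.120.135 via tun0 (matched /0)


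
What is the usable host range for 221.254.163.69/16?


Network: 221.254.0.0
Broadcast: 221.254.255.255
First usable = network + 1
Last usable = broadcast - 1
Range: 221.254.0.1 to 221.254.255.254


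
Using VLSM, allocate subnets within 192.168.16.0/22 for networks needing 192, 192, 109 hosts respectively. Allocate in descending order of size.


192 hosts -> /24 (254 usable): 192.168.16.0/24
192 hosts -> /24 (254 usable): 192.168.17.0/24
109 hosts -> /25 (126 usable): 192.168.18.0/25
Allocation: 192.168.16.0/24 (192 hosts, 254 usable); 192.168.17.0/24 (192 hosts, 254 usable); 192.168.18.0/25 (109 hosts, 126 usable)


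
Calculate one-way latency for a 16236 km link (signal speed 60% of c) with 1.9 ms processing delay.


Speed = 0.6 * 3e5 km/s = 180000 km/s
Propagation delay = 16236 / 180000 = 0.0902 s = 90.2 ms
Processing delay = 1.9 ms
Total one-way latency = 92.1 ms


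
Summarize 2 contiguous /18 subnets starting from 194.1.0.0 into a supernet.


Original prefix: /18
Number of subnets: 2 = 2^1
New prefix = 18 - 1 = 17
Supernet: 194.1.0.0/17


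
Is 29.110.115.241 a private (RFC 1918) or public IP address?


RFC 1918 private ranges:
  10.0.0.0/8 (10.0.0.0 - 10.255.255.255)
  172.16.0.0/12 (172.16.0.0 - 172.31.255.255)
  192.168.0.0/16 (192.168.0.0 - 192.168.255.255)
Public (not in any RFC 1918 range)


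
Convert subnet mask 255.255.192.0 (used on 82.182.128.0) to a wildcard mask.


Subnet mask: 255.255.192.0
Wildcard = 255.255.255.255 - subnet mask
255 - 255 = 0
255 - 255 = 0
255 - 192 = 63
255 - 0 = 255
Wildcard: 0.0.63.255


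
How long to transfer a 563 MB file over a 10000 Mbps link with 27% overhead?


Effective throughput = 10000 * (1 - 27/100) = 7300 Mbps
File size in Mb = 563 * 8 = 4504 Mb
Time = 4504 / 7300
Time = 0.617 seconds


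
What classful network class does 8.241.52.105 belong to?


First octet: 8
Binary: 00001000
0xxxxxxx -> Class A (1-126)
Class A, default mask 255.0.0.0 (/8)


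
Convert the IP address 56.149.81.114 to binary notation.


56 = 00111000
149 = 10010101
81 = 01010001
114 = 01110010
Binary: 00111000.10010101.01010001.01110010


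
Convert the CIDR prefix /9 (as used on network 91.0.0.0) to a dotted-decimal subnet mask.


/9 means 9 network bits, 23 host bits
Binary: 11111111100000000000000000000000
Mask: 255.128.0.0


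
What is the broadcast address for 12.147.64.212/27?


Network: 12.147.64.192/27
Host bits = 5
Set all host bits to 1:
Broadcast: 12.147.64.223


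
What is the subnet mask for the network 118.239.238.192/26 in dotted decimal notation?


/26 means 26 network bits, 6 host bits
Binary: 11111111111111111111111111000000
Mask: 255.255.255.192


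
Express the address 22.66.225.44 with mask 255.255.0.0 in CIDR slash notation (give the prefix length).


Binary: 11111111.11111111.00000000.00000000
Count leading 1s
Prefix: /16


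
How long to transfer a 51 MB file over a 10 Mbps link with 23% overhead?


Effective throughput = 10 * (1 - 23/100) = 7.7 Mbps
File size in Mb = 51 * 8 = 408 Mb
Time = 408 / 7.7
Time = 52.987 seconds


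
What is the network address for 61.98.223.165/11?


IP:   00111101.01100010.11011111.10100101
Mask: 11111111.11100000.00000000.00000000
AND operation:
Net:  00111101.01100000.00000000.00000000
Network: 61.96.0.0/11


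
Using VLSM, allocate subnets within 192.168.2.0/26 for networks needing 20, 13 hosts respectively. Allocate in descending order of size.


20 hosts -> /27 (30 usable): 192.168.2.0/27
13 hosts -> /28 (14 usable): 192.168.2.32/28
Allocation: 192.168.2.0/27 (20 hosts, 30 usable); 192.168.2.32/28 (13 hosts, 14 usable)


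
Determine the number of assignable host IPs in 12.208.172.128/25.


Host bits = 32 - 25 = 7
Total addresses = 2^7 = 128
Usable = total - 2 (network and broadcast)
Usable hosts: 126


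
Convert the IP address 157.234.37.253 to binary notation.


157 = 10011101
234 = 11101010
37 = 00100101
253 = 11111101
Binary: 10011101.11101010.00100101.11111101


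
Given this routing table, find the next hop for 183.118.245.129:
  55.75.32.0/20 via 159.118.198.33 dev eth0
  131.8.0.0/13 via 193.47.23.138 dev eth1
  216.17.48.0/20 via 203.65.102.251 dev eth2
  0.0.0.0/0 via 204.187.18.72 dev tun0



Longest prefix match for 183.118.245.129:
  /20 55.75.32.0: no
  /13 131.8.0.0: no
  /20 216.17.48.0: no
  /0 0.0.0.0: MATCH
Selected: next-hop 204.187.18.72 via tun0 (matched /0)


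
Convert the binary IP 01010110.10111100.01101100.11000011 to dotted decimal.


01010110 = 86
10111100 = 188
01101100 = 108
11000011 = 195
IP: 86.188.108.195


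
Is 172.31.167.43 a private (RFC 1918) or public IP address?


RFC 1918 private ranges:
  10.0.0.0/8 (10.0.0.0 - 10.255.255.255)
  172.16.0.0/12 (172.16.0.0 - 172.31.255.255)
  192.168.0.0/16 (192.168.0.0 - 192.168.255.255)
Private (in 172.16.0.0/12)


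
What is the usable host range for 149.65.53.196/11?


Network: 149.64.0.0
Broadcast: 149.95.255.255
First usable = network + 1
Last usable = broadcast - 1
Range: 149.64.0.1 to 149.95.255.254


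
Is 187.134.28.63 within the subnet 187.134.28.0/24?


Subnet network: 187.134.28.0
Test IP AND mask: 187.134.28.0
Yes, 187.134.28.63 is in 187.134.28.0/24


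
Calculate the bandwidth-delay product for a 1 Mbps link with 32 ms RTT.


BDP = bandwidth * RTT
= 1 Mbps * 32 ms
= 1 * 1e6 * 32 / 1000 bits
= 32000 bits
= 4000 bytes
= 3.9062 KB
BDP = 32000 bits (4000 bytes)


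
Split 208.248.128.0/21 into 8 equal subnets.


New prefix = 21 + 3 = 24
Each subnet has 256 addresses
  208.248.128.0/24
  208.248.129.0/24
  208.248.130.0/24
  208.248.131.0/24
  208.248.132.0/24
  208.248.133.0/24
  208.248.134.0/24
  208.248.135.0/24
Subnets: 208.248.128.0/24, 208.248.129.0/24, 208.248.130.0/24, 208.248.131.0/24, 208.248.132.0/24, 208.248.133.0/24, 208.248.134.0/24, 208.248.135.0/24


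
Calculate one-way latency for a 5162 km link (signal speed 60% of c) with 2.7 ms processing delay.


Speed = 0.6 * 3e5 km/s = 180000 km/s
Propagation delay = 5162 / 180000 = 0.0287 s = 28.6778 ms
Processing delay = 2.7 ms
Total one-way latency = 31.3778 ms


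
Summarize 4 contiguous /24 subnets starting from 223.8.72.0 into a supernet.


Original prefix: /24
Number of subnets: 4 = 2^2
New prefix = 24 - 2 = 22
Supernet: 223.8.72.0/22


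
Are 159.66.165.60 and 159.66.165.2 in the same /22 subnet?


Mask: 255.255.252.0
159.66.165.60 AND mask = 159.66.164.0
159.66.165.2 AND mask = 159.66.164.0
Yes, same subnet (159.66.164.0)


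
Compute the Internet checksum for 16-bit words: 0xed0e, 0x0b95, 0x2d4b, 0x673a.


Sum all words (with carry folding):
+ 0xed0e = 0xed0e
+ 0x0b95 = 0xf8a3
+ 0x2d4b = 0x25ef
+ 0x673a = 0x8d29
One's complement: ~0x8d29
Checksum = 0x72d6


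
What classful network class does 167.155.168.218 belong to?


First octet: 167
Binary: 10100111
10xxxxxx -> Class B (128-191)
Class B, default mask 255.255.0.0 (/16)


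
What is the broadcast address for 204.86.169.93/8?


Network: 204.0.0.0/8
Host bits = 24
Set all host bits to 1:
Broadcast: 204.255.255.255


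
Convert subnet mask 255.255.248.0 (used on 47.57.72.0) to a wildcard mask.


Subnet mask: 255.255.248.0
Wildcard = 255.255.255.255 - subnet mask
255 - 255 = 0
255 - 255 = 0
255 - 248 = 7
255 - 0 = 255
Wildcard: 0.0.7.255


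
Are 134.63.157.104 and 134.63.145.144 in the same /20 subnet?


Mask: 255.255.240.0
134.63.157.104 AND mask = 134.63.144.0
134.63.145.144 AND mask = 134.63.144.0
Yes, same subnet (134.63.144.0)


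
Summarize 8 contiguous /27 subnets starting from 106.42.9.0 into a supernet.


Original prefix: /27
Number of subnets: 8 = 2^3
New prefix = 27 - 3 = 24
Supernet: 106.42.9.0/24


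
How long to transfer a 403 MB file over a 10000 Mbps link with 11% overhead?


Effective throughput = 10000 * (1 - 11/100) = 8900 Mbps
File size in Mb = 403 * 8 = 3224 Mb
Time = 3224 / 8900
Time = 0.3622 seconds


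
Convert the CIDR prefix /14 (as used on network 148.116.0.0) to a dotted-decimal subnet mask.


/14 means 14 network bits, 18 host bits
Binary: 11111111111111000000000000000000
Mask: 255.252.0.0


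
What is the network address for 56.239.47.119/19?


IP:   00111000.11101111.00101111.01110111
Mask: 11111111.11111111.11100000.00000000
AND operation:
Net:  00111000.11101111.00100000.00000000
Network: 56.239.32.0/19


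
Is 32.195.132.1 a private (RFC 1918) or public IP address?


RFC 1918 private ranges:
  10.0.0.0/8 (10.0.0.0 - 10.255.255.255)
  172.16.0.0/12 (172.16.0.0 - 172.31.255.255)
  192.168.0.0/16 (192.168.0.0 - 192.168.255.255)
Public (not in any RFC 1918 range)


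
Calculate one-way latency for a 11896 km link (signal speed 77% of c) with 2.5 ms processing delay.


Speed = 0.77 * 3e5 km/s = 231000 km/s
Propagation delay = 11896 / 231000 = 0.0515 s = 51.4978 ms
Processing delay = 2.5 ms
Total one-way latency = 53.9978 ms


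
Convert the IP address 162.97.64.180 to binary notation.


162 = 10100010
97 = 01100001
64 = 01000000
180 = 10110100
Binary: 10100010.01100001.01000000.10110100


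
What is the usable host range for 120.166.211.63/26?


Network: 120.166.211.0
Broadcast: 120.166.211.63
First usable = network + 1
Last usable = broadcast - 1
Range: 120.166.211.1 to 120.166.211.62


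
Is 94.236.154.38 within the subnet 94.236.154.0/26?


Subnet network: 94.236.154.0
Test IP AND mask: 94.236.154.0
Yes, 94.236.154.38 is in 94.236.154.0/26


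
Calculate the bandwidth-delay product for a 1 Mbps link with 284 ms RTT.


BDP = bandwidth * RTT
= 1 Mbps * 284 ms
= 1 * 1e6 * 284 / 1000 bits
= 284000 bits
= 35500 bytes
= 34.668 KB
BDP = 284000 bits (35500 bytes)


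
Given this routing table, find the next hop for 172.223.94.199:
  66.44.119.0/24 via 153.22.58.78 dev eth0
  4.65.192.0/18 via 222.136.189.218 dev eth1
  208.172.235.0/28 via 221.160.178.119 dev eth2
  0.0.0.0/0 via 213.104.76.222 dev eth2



Longest prefix match for 172.223.94.199:
  /24 66.44.119.0: no
  /18 4.65.192.0: no
  /28 208.172.235.0: no
  /0 0.0.0.0: MATCH
Selected: next-hop 213.104.76.222 via eth2 (matched /0)


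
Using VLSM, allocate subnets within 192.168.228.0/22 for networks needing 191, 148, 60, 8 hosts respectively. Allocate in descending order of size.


191 hosts -> /24 (254 usable): 192.168.228.0/24
148 hosts -> /24 (254 usable): 192.168.229.0/24
60 hosts -> /26 (62 usable): 192.168.230.0/26
8 hosts -> /28 (14 usable): 192.168.230.64/28
Allocation: 192.168.228.0/24 (191 hosts, 254 usable); 192.168.229.0/24 (148 hosts, 254 usable); 192.168.230.0/26 (60 hosts, 62 usable); 192.168.230.64/28 (8 hosts, 14 usable)


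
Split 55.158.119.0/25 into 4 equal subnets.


New prefix = 25 + 2 = 27
Each subnet has 32 addresses
  55.158.119.0/27
  55.158.119.32/27
  55.158.119.64/27
  55.158.119.96/27
Subnets: 55.158.119.0/27, 55.158.119.32/27, 55.158.119.64/27, 55.158.119.96/27


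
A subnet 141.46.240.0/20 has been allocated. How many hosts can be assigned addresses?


Host bits = 32 - 20 = 12
Total addresses = 2^12 = 4096
Usable = total - 2 (network and broadcast)
Usable hosts: 4094


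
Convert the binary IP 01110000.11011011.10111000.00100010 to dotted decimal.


01110000 = 112
11011011 = 219
10111000 = 184
00100010 = 34
IP: 112.219.184.34


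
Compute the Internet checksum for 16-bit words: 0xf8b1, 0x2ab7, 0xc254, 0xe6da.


Sum all words (with carry folding):
+ 0xf8b1 = 0xf8b1
+ 0x2ab7 = 0x2369
+ 0xc254 = 0xe5bd
+ 0xe6da = 0xcc98
One's complement: ~0xcc98
Checksum = 0x3367


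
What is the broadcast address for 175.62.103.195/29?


Network: 175.62.103.192/29
Host bits = 3
Set all host bits to 1:
Broadcast: 175.62.103.199


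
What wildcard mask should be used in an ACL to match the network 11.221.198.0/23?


Subnet mask: 255.255.254.0
Wildcard = 255.255.255.255 - subnet mask
255 - 255 = 0
255 - 255 = 0
255 - 254 = 1
255 - 0 = 255
Wildcard: 0.0.1.255


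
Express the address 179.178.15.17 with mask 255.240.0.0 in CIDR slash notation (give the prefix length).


Binary: 11111111.11110000.00000000.00000000
Count leading 1s
Prefix: /12


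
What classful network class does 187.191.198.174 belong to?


First octet: 187
Binary: 10111011
10xxxxxx -> Class B (128-191)
Class B, default mask 255.255.0.0 (/16)


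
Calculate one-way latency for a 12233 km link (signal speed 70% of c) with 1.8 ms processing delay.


Speed = 0.7 * 3e5 km/s = 210000 km/s
Propagation delay = 12233 / 210000 = 0.0583 s = 58.2524 ms
Processing delay = 1.8 ms
Total one-way latency = 60.0524 ms


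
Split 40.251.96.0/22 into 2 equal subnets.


New prefix = 22 + 1 = 23
Each subnet has 512 addresses
  40.251.96.0/23
  40.251.98.0/23
Subnets: 40.251.96.0/23, 40.251.98.0/23


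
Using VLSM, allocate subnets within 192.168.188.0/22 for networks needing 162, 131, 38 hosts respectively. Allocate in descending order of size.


162 hosts -> /24 (254 usable): 192.168.188.0/24
131 hosts -> /24 (254 usable): 192.168.189.0/24
38 hosts -> /26 (62 usable): 192.168.190.0/26
Allocation: 192.168.188.0/24 (162 hosts, 254 usable); 192.168.189.0/24 (131 hosts, 254 usable); 192.168.190.0/26 (38 hosts, 62 usable)


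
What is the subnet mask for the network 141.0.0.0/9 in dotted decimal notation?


/9 means 9 network bits, 23 host bits
Binary: 11111111100000000000000000000000
Mask: 255.128.0.0


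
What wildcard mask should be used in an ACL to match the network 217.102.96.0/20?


Subnet mask: 255.255.240.0
Wildcard = 255.255.255.255 - subnet mask
255 - 255 = 0
255 - 255 = 0
255 - 240 = 15
255 - 0 = 255
Wildcard: 0.0.15.255


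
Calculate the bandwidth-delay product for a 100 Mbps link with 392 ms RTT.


BDP = bandwidth * RTT
= 100 Mbps * 392 ms
= 100 * 1e6 * 392 / 1000 bits
= 39200000 bits
= 4900000 bytes
= 4785.1562 KB
BDP = 39200000 bits (4900000 bytes)


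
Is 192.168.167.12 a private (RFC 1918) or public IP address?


RFC 1918 private ranges:
  10.0.0.0/8 (10.0.0.0 - 10.255.255.255)
  172.16.0.0/12 (172.16.0.0 - 172.31.255.255)
  192.168.0.0/16 (192.168.0.0 - 192.168.255.255)
Private (in 192.168.0.0/16)


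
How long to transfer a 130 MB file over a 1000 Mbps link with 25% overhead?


Effective throughput = 1000 * (1 - 25/100) = 750 Mbps
File size in Mb = 130 * 8 = 1040 Mb
Time = 1040 / 750
Time = 1.3867 seconds


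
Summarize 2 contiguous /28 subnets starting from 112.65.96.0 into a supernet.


Original prefix: /28
Number of subnets: 2 = 2^1
New prefix = 28 - 1 = 27
Supernet: 112.65.96.0/27


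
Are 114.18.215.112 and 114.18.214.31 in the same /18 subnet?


Mask: 255.255.192.0
114.18.215.112 AND mask = 114.18.192.0
114.18.214.31 AND mask = 114.18.192.0
Yes, same subnet (114.18.192.0)


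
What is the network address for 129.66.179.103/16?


IP:   10000001.01000010.10110011.01100111
Mask: 11111111.11111111.00000000.00000000
AND operation:
Net:  10000001.01000010.00000000.00000000
Network: 129.66.0.0/16


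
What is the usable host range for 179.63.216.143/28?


Network: 179.63.216.128
Broadcast: 179.63.216.143
First usable = network + 1
Last usable = broadcast - 1
Range: 179.63.216.129 to 179.63.216.142


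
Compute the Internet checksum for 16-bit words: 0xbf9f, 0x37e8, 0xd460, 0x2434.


Sum all words (with carry folding):
+ 0xbf9f = 0xbf9f
+ 0x37e8 = 0xf787
+ 0xd460 = 0xcbe8
+ 0x2434 = 0xf01c
One's complement: ~0xf01c
Checksum = 0x0fe3


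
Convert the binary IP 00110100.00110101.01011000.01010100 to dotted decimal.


00110100 = 52
00110101 = 53
01011000 = 88
01010100 = 84
IP: 52.53.88.84


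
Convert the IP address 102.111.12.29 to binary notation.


102 = 01100110
111 = 01101111
12 = 00001100
29 = 00011101
Binary: 01100110.01101111.00001100.00011101


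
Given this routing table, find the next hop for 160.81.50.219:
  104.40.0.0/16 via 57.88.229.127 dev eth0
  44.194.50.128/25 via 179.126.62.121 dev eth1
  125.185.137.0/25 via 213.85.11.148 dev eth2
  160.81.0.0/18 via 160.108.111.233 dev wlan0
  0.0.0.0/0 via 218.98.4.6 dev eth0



Longest prefix match for 160.81.50.219:
  /16 104.40.0.0: no
  /25 44.194.50.128: no
  /25 125.185.137.0: no
  /18 160.81.0.0: MATCH
  /0 0.0.0.0: MATCH
Selected: next-hop 160.108.111.233 via wlan0 (matched /18)


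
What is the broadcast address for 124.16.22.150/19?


Network: 124.16.0.0/19
Host bits = 13
Set all host bits to 1:
Broadcast: 124.16.31.255


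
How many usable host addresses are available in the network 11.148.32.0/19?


Host bits = 32 - 19 = 13
Total addresses = 2^13 = 8192
Usable = total - 2 (network and broadcast)
Usable hosts: 8190


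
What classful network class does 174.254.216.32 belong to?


First octet: 174
Binary: 10101110
10xxxxxx -> Class B (128-191)
Class B, default mask 255.255.0.0 (/16)


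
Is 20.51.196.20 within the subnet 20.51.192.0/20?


Subnet network: 20.51.192.0
Test IP AND mask: 20.51.192.0
Yes, 20.51.196.20 is in 20.51.192.0/20


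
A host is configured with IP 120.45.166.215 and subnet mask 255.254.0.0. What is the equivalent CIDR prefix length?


Binary: 11111111.11111110.00000000.00000000
Count leading 1s
Prefix: /15


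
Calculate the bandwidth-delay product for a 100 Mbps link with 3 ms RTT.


BDP = bandwidth * RTT
= 100 Mbps * 3 ms
= 100 * 1e6 * 3 / 1000 bits
= 300000 bits
= 37500 bytes
= 36.6211 KB
BDP = 300000 bits (37500 bytes)


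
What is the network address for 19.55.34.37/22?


IP:   00010011.00110111.00100010.00100101
Mask: 11111111.11111111.11111100.00000000
AND operation:
Net:  00010011.00110111.00100000.00000000
Network: 19.55.32.0/22


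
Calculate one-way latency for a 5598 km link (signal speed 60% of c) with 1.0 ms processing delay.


Speed = 0.6 * 3e5 km/s = 180000 km/s
Propagation delay = 5598 / 180000 = 0.0311 s = 31.1 ms
Processing delay = 1.0 ms
Total one-way latency = 32.1 ms


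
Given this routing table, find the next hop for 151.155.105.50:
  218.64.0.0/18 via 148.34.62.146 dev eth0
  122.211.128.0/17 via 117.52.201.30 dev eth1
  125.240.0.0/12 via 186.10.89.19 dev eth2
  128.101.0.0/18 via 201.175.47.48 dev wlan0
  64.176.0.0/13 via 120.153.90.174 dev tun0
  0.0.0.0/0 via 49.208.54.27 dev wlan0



Longest prefix match for 151.155.105.50:
  /18 218.64.0.0: no
  /17 122.211.128.0: no
  /12 125.240.0.0: no
  /18 128.101.0.0: no
  /13 64.176.0.0: no
  /0 0.0.0.0: MATCH
Selected: next-hop 49.208.54.27 via wlan0 (matched /0)


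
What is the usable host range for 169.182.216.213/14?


Network: 169.180.0.0
Broadcast: 169.183.255.255
First usable = network + 1
Last usable = broadcast - 1
Range: 169.180.0.1 to 169.183.255.254


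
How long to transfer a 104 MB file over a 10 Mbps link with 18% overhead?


Effective throughput = 10 * (1 - 18/100) = 8.2 Mbps
File size in Mb = 104 * 8 = 832 Mb
Time = 832 / 8.2
Time = 101.4634 seconds


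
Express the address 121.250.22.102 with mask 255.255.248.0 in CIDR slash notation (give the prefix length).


Binary: 11111111.11111111.11111000.00000000
Count leading 1s
Prefix: /21


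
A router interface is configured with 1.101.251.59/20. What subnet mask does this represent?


/20 means 20 network bits, 12 host bits
Binary: 11111111111111111111000000000000
Mask: 255.255.240.0


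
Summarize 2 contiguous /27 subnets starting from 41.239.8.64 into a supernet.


Original prefix: /27
Number of subnets: 2 = 2^1
New prefix = 27 - 1 = 26
Supernet: 41.239.8.64/26


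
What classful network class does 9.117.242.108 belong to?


First octet: 9
Binary: 00001001
0xxxxxxx -> Class A (1-126)
Class A, default mask 255.0.0.0 (/8)


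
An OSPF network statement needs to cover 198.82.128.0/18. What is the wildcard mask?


Subnet mask: 255.255.192.0
Wildcard = 255.255.255.255 - subnet mask
255 - 255 = 0
255 - 255 = 0
255 - 192 = 63
255 - 0 = 255
Wildcard: 0.0.63.255


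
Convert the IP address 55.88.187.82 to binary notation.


55 = 00110111
88 = 01011000
187 = 10111011
82 = 01010010
Binary: 00110111.01011000.10111011.01010010


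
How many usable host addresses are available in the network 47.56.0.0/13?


Host bits = 32 - 13 = 19
Total addresses = 2^19 = 524288
Usable = total - 2 (network and broadcast)
Usable hosts: 524286


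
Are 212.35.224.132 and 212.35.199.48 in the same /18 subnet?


Mask: 255.255.192.0
212.35.224.132 AND mask = 212.35.192.0
212.35.199.48 AND mask = 212.35.192.0
Yes, same subnet (212.35.192.0)


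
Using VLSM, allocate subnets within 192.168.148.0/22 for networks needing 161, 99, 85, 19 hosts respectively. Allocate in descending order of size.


161 hosts -> /24 (254 usable): 192.168.148.0/24
99 hosts -> /25 (126 usable): 192.168.149.0/25
85 hosts -> /25 (126 usable): 192.168.149.128/25
19 hosts -> /27 (30 usable): 192.168.150.0/27
Allocation: 192.168.148.0/24 (161 hosts, 254 usable); 192.168.149.0/25 (99 hosts, 126 usable); 192.168.149.128/25 (85 hosts, 126 usable); 192.168.150.0/27 (19 hosts, 30 usable)


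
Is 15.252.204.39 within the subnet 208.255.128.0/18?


Subnet network: 208.255.128.0
Test IP AND mask: 15.252.192.0
No, 15.252.204.39 is not in 208.255.128.0/18


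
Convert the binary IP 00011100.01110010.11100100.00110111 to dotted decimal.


00011100 = 28
01110010 = 114
11100100 = 228
00110111 = 55
IP: 28.114.228.55


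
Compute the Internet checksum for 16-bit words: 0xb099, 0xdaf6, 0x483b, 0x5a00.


Sum all words (with carry folding):
+ 0xb099 = 0xb099
+ 0xdaf6 = 0x8b90
+ 0x483b = 0xd3cb
+ 0x5a00 = 0x2dcc
One's complement: ~0x2dcc
Checksum = 0xd233


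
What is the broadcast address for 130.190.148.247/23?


Network: 130.190.148.0/23
Host bits = 9
Set all host bits to 1:
Broadcast: 130.190.149.255


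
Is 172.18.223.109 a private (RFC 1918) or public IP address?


RFC 1918 private ranges:
  10.0.0.0/8 (10.0.0.0 - 10.255.255.255)
  172.16.0.0/12 (172.16.0.0 - 172.31.255.255)
  192.168.0.0/16 (192.168.0.0 - 192.168.255.255)
Private (in 172.16.0.0/12)


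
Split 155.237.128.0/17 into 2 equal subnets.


New prefix = 17 + 1 = 18
Each subnet has 16384 addresses
  155.237.128.0/18
  155.237.192.0/18
Subnets: 155.237.128.0/18, 155.237.192.0/18


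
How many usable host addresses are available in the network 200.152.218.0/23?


Host bits = 32 - 23 = 9
Total addresses = 2^9 = 512
Usable = total - 2 (network and broadcast)
Usable hosts: 510


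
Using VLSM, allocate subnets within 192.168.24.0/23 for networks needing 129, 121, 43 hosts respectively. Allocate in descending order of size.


129 hosts -> /24 (254 usable): 192.168.24.0/24
121 hosts -> /25 (126 usable): 192.168.25.0/25
43 hosts -> /26 (62 usable): 192.168.25.128/26
Allocation: 192.168.24.0/24 (129 hosts, 254 usable); 192.168.25.0/25 (121 hosts, 126 usable); 192.168.25.128/26 (43 hosts, 62 usable)


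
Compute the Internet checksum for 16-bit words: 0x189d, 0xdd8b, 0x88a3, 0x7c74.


Sum all words (with carry folding):
+ 0x189d = 0x189d
+ 0xdd8b = 0xf628
+ 0x88a3 = 0x7ecc
+ 0x7c74 = 0xfb40
One's complement: ~0xfb40
Checksum = 0x04bf


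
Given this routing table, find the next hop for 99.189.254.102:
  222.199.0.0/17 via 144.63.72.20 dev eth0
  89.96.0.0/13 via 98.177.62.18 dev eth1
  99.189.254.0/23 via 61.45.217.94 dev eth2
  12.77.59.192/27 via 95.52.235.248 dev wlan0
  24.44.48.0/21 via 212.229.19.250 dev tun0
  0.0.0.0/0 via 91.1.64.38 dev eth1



Longest prefix match for 99.189.254.102:
  /17 222.199.0.0: no
  /13 89.96.0.0: no
  /23 99.189.254.0: MATCH
  /27 12.77.59.192: no
  /21 24.44.48.0: no
  /0 0.0.0.0: MATCH
Selected: next-hop 61.45.217.94 via eth2 (matched /23)


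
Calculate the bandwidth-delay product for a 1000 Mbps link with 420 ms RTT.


BDP = bandwidth * RTT
= 1000 Mbps * 420 ms
= 1000 * 1e6 * 420 / 1000 bits
= 420000000 bits
= 52500000 bytes
= 51269.5312 KB
BDP = 420000000 bits (52500000 bytes)


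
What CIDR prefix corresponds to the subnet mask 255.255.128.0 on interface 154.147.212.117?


Binary: 11111111.11111111.10000000.00000000
Count leading 1s
Prefix: /17


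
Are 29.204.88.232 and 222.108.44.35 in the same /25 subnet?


Mask: 255.255.255.128
29.204.88.232 AND mask = 29.204.88.128
222.108.44.35 AND mask = 222.108.44.0
No, different subnets (29.204.88.128 vs 222.108.44.0)


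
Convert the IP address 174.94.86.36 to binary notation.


174 = 10101110
94 = 01011110
86 = 01010110
36 = 00100100
Binary: 10101110.01011110.01010110.00100100


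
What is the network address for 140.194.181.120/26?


IP:   10001100.11000010.10110101.01111000
Mask: 11111111.11111111.11111111.11000000
AND operation:
Net:  10001100.11000010.10110101.01000000
Network: 140.194.181.64/26


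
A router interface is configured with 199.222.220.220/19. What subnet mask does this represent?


/19 means 19 network bits, 13 host bits
Binary: 11111111111111111110000000000000
Mask: 255.255.224.0


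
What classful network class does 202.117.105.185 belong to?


First octet: 202
Binary: 11001010
110xxxxx -> Class C (192-223)
Class C, default mask 255.255.255.0 (/24)


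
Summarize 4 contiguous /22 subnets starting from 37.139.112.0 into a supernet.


Original prefix: /22
Number of subnets: 4 = 2^2
New prefix = 22 - 2 = 20
Supernet: 37.139.112.0/20


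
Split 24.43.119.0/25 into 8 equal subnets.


New prefix = 25 + 3 = 28
Each subnet has 16 addresses
  24.43.119.0/28
  24.43.119.16/28
  24.43.119.32/28
  24.43.119.48/28
  24.43.119.64/28
  24.43.119.80/28
  24.43.119.96/28
  24.43.119.112/28
Subnets: 24.43.119.0/28, 24.43.119.16/28, 24.43.119.32/28, 24.43.119.48/28, 24.43.119.64/28, 24.43.119.80/28, 24.43.119.96/28, 24.43.119.112/28


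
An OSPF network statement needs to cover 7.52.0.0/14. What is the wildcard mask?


Subnet mask: 255.252.0.0
Wildcard = 255.255.255.255 - subnet mask
255 - 255 = 0
255 - 252 = 3
255 - 0 = 255
255 - 0 = 255
Wildcard: 0.3.255.255


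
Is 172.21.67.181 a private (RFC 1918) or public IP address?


RFC 1918 private ranges:
  10.0.0.0/8 (10.0.0.0 - 10.255.255.255)
  172.16.0.0/12 (172.16.0.0 - 172.31.255.255)
  192.168.0.0/16 (192.168.0.0 - 192.168.255.255)
Private (in 172.16.0.0/12)


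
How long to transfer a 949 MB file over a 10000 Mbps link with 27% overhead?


Effective throughput = 10000 * (1 - 27/100) = 7300 Mbps
File size in Mb = 949 * 8 = 7592 Mb
Time = 7592 / 7300
Time = 1.04 seconds


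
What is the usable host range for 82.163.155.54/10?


Network: 82.128.0.0
Broadcast: 82.191.255.255
First usable = network + 1
Last usable = broadcast - 1
Range: 82.128.0.1 to 82.191.255.254


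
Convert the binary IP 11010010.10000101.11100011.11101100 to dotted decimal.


11010010 = 210
10000101 = 133
11100011 = 227
11101100 = 236
IP: 210.133.227.236


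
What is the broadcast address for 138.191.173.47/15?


Network: 138.190.0.0/15
Host bits = 17
Set all host bits to 1:
Broadcast: 138.191.255.255


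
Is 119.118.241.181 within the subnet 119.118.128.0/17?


Subnet network: 119.118.128.0
Test IP AND mask: 119.118.128.0
Yes, 119.118.241.181 is in 119.118.128.0/17


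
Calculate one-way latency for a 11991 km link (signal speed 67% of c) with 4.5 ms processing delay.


Speed = 0.67 * 3e5 km/s = 201000 km/s
Propagation delay = 11991 / 201000 = 0.0597 s = 59.6567 ms
Processing delay = 4.5 ms
Total one-way latency = 64.1567 ms


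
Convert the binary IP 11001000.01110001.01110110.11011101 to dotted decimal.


11001000 = 200
01110001 = 113
01110110 = 118
11011101 = 221
IP: 200.113.118.221


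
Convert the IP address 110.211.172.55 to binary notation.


110 = 01101110
211 = 11010011
172 = 10101100
55 = 00110111
Binary: 01101110.11010011.10101100.00110111


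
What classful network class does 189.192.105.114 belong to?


First octet: 189
Binary: 10111101
10xxxxxx -> Class B (128-191)
Class B, default mask 255.255.0.0 (/16)


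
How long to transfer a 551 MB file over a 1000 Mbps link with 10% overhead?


Effective throughput = 1000 * (1 - 10/100) = 900 Mbps
File size in Mb = 551 * 8 = 4408 Mb
Time = 4408 / 900
Time = 4.8978 seconds


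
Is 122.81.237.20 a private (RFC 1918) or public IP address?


RFC 1918 private ranges:
  10.0.0.0/8 (10.0.0.0 - 10.255.255.255)
  172.16.0.0/12 (172.16.0.0 - 172.31.255.255)
  192.168.0.0/16 (192.168.0.0 - 192.168.255.255)
Public (not in any RFC 1918 range)


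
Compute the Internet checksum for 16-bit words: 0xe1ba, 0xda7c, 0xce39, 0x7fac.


Sum all words (with carry folding):
+ 0xe1ba = 0xe1ba
+ 0xda7c = 0xbc37
+ 0xce39 = 0x8a71
+ 0x7fac = 0x0a1e
One's complement: ~0x0a1e
Checksum = 0xf5e1


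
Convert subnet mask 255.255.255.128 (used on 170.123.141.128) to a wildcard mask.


Subnet mask: 255.255.255.128
Wildcard = 255.255.255.255 - subnet mask
255 - 255 = 0
255 - 255 = 0
255 - 255 = 0
255 - 128 = 127
Wildcard: 0.0.0.127


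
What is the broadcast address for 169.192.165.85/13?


Network: 169.192.0.0/13
Host bits = 19
Set all host bits to 1:
Broadcast: 169.199.255.255


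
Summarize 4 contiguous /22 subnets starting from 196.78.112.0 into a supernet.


Original prefix: /22
Number of subnets: 4 = 2^2
New prefix = 22 - 2 = 20
Supernet: 196.78.112.0/20


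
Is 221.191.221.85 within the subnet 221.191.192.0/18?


Subnet network: 221.191.192.0
Test IP AND mask: 221.191.192.0
Yes, 221.191.221.85 is in 221.191.192.0/18


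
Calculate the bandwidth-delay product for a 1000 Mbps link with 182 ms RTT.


BDP = bandwidth * RTT
= 1000 Mbps * 182 ms
= 1000 * 1e6 * 182 / 1000 bits
= 182000000 bits
= 22750000 bytes
= 22216.7969 KB
BDP = 182000000 bits (22750000 bytes)


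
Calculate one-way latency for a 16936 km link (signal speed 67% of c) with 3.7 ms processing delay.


Speed = 0.67 * 3e5 km/s = 201000 km/s
Propagation delay = 16936 / 201000 = 0.0843 s = 84.2587 ms
Processing delay = 3.7 ms
Total one-way latency = 87.9587 ms


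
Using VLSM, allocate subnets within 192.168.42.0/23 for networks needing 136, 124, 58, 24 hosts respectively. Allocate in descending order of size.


136 hosts -> /24 (254 usable): 192.168.42.0/24
124 hosts -> /25 (126 usable): 192.168.43.0/25
58 hosts -> /26 (62 usable): 192.168.43.128/26
24 hosts -> /27 (30 usable): 192.168.43.192/27
Allocation: 192.168.42.0/24 (136 hosts, 254 usable); 192.168.43.0/25 (124 hosts, 126 usable); 192.168.43.128/26 (58 hosts, 62 usable); 192.168.43.192/27 (24 hosts, 30 usable)


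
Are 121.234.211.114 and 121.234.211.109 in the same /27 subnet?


Mask: 255.255.255.224
121.234.211.114 AND mask = 121.234.211.96
121.234.211.109 AND mask = 121.234.211.96
Yes, same subnet (121.234.211.96)


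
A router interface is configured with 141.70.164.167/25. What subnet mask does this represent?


/25 means 25 network bits, 7 host bits
Binary: 11111111111111111111111110000000
Mask: 255.255.255.128


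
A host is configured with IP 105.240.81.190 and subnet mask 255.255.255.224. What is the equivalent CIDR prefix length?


Binary: 11111111.11111111.11111111.11100000
Count leading 1s
Prefix: /27


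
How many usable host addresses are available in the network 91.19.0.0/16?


Host bits = 32 - 16 = 16
Total addresses = 2^16 = 65536
Usable = total - 2 (network and broadcast)
Usable hosts: 65534


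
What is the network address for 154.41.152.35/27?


IP:   10011010.00101001.10011000.00100011
Mask: 11111111.11111111.11111111.11100000
AND operation:
Net:  10011010.00101001.10011000.00100000
Network: 154.41.152.32/27


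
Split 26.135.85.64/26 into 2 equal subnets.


New prefix = 26 + 1 = 27
Each subnet has 32 addresses
  26.135.85.64/27
  26.135.85.96/27
Subnets: 26.135.85.64/27, 26.135.85.96/27


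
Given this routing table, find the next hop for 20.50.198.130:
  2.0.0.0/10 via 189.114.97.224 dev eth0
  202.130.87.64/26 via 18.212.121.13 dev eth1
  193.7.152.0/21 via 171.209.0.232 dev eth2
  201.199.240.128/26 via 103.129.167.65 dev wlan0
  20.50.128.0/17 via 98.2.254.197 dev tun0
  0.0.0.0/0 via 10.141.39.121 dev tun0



Longest prefix match for 20.50.198.130:
  /10 2.0.0.0: no
  /26 202.130.87.64: no
  /21 193.7.152.0: no
  /26 201.199.240.128: no
  /17 20.50.128.0: MATCH
  /0 0.0.0.0: MATCH
Selected: next-hop 98.2.254.197 via tun0 (matched /17)


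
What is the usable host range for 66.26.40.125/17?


Network: 66.26.0.0
Broadcast: 66.26.127.255
First usable = network + 1
Last usable = broadcast - 1
Range: 66.26.0.1 to 66.26.127.254


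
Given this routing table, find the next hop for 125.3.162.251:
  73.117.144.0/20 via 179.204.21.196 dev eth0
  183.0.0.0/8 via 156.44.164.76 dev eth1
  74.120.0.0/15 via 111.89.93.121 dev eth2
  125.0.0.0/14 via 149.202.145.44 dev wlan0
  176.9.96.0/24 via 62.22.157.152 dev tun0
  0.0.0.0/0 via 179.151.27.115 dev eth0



Longest prefix match for 125.3.162.251:
  /20 73.117.144.0: no
  /8 183.0.0.0: no
  /15 74.120.0.0: no
  /14 125.0.0.0: MATCH
  /24 176.9.96.0: no
  /0 0.0.0.0: MATCH
Selected: next-hop 149.202.145.44 via wlan0 (matched /14)


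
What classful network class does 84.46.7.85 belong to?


First octet: 84
Binary: 01010100
0xxxxxxx -> Class A (1-126)
Class A, default mask 255.0.0.0 (/8)


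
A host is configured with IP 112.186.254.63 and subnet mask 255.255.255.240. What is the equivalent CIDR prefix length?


Binary: 11111111.11111111.11111111.11110000
Count leading 1s
Prefix: /28


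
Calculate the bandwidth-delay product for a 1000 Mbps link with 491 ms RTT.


BDP = bandwidth * RTT
= 1000 Mbps * 491 ms
= 1000 * 1e6 * 491 / 1000 bits
= 491000000 bits
= 61375000 bytes
= 59936.5234 KB
BDP = 491000000 bits (61375000 bytes)


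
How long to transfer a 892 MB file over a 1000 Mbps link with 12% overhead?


Effective throughput = 1000 * (1 - 12/100) = 880 Mbps
File size in Mb = 892 * 8 = 7136 Mb
Time = 7136 / 880
Time = 8.1091 seconds


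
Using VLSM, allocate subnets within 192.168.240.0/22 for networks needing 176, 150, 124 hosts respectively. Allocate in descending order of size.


176 hosts -> /24 (254 usable): 192.168.240.0/24
150 hosts -> /24 (254 usable): 192.168.241.0/24
124 hosts -> /25 (126 usable): 192.168.242.0/25
Allocation: 192.168.240.0/24 (176 hosts, 254 usable); 192.168.241.0/24 (150 hosts, 254 usable); 192.168.242.0/25 (124 hosts, 126 usable)
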